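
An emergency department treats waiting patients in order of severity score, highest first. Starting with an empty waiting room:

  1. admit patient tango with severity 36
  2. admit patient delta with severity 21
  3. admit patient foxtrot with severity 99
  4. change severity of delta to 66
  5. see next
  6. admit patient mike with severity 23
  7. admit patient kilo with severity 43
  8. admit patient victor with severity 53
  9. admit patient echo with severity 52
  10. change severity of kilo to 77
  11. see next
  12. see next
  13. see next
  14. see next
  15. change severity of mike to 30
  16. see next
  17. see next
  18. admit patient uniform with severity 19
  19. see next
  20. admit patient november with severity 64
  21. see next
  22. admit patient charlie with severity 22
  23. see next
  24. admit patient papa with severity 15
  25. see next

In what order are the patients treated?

[foxtrot, kilo, delta, victor, echo, tango, mike, uniform, november, charlie, papa]

add tango (severity 36) → {tango:36}
add delta (severity 21) → {tango:36, delta:21}
add foxtrot (severity 99) → {foxtrot:99, tango:36, delta:21}
update delta to severity 66 → {foxtrot:99, delta:66, tango:36}
see next → foxtrot; now {delta:66, tango:36}
add mike (severity 23) → {delta:66, tango:36, mike:23}
add kilo (severity 43) → {delta:66, kilo:43, tango:36, mike:23}
add victor (severity 53) → {delta:66, victor:53, kilo:43, tango:36, mike:23}
add echo (severity 52) → {delta:66, victor:53, echo:52, kilo:43, tango:36, mike:23}
update kilo to severity 77 → {kilo:77, delta:66, victor:53, echo:52, tango:36, mike:23}
see next → kilo; now {delta:66, victor:53, echo:52, tango:36, mike:23}
see next → delta; now {victor:53, echo:52, tango:36, mike:23}
see next → victor; now {echo:52, tango:36, mike:23}
see next → echo; now {tango:36, mike:23}
update mike to severity 30 → {tango:36, mike:30}
see next → tango; now {mike:30}
see next → mike; now {}
add uniform (severity 19) → {uniform:19}
see next → uniform; now {}
add november (severity 64) → {november:64}
see next → november; now {}
add charlie (severity 22) → {charlie:22}
see next → charlie; now {}
add papa (severity 15) → {papa:15}
see next → papa; now {}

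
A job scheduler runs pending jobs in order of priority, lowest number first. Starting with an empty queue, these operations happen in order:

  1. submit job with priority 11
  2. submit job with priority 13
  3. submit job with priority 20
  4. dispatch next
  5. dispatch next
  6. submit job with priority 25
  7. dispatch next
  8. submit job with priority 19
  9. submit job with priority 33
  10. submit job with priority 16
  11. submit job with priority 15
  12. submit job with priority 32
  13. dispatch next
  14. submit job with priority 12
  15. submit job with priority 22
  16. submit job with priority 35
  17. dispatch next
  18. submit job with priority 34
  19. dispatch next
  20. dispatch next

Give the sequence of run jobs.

11, 13, 20, 15, 12, 16, 19

insert 11 → {11}
insert 13 → {11, 13}
insert 20 → {11, 13, 20}
dispatch next → 11; now {13, 20}
dispatch next → 13; now {20}
insert 25 → {20, 25}
dispatch next → 20; now {25}
insert 19 → {19, 25}
insert 33 → {19, 25, 33}
insert 16 → {16, 19, 25, 33}
insert 15 → {15, 16, 19, 25, 33}
insert 32 → {15, 16, 19, 25, 32, 33}
dispatch next → 15; now {16, 19, 25, 32, 33}
insert 12 → {12, 16, 19, 25, 32, 33}
insert 22 → {12, 16, 19, 22, 25, 32, 33}
insert 35 → {12, 16, 19, 22, 25, 32, 33, 35}
dispatch next → 12; now {16, 19, 22, 25, 32, 33, 35}
insert 34 → {16, 19, 22, 25, 32, 33, 34, 35}
dispatch next → 16; now {19, 22, 25, 32, 33, 34, 35}
dispatch next → 19; now {22, 25, 32, 33, 34, 35}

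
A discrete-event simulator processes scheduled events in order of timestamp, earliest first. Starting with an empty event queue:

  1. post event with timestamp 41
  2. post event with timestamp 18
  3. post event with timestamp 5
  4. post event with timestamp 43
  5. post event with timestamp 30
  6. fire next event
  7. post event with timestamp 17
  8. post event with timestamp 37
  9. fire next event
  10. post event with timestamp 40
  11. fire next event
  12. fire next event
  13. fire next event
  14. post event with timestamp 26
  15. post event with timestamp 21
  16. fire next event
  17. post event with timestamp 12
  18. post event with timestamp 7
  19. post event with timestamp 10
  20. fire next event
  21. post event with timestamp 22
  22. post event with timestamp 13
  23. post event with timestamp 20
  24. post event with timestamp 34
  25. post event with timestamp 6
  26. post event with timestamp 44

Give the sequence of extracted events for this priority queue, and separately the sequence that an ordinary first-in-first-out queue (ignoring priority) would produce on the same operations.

priority queue: 5, 17, 18, 30, 37, 21, 7; FIFO queue: 41, 18, 5, 43, 30, 17, 37

insert 41 → {41}
insert 18 → {18, 41}
insert 5 → {5, 18, 41}
insert 43 → {5, 18, 41, 43}
insert 30 → {5, 18, 30, 41, 43}
fire next event → 5; now {18, 30, 41, 43}
insert 17 → {17, 18, 30, 41, 43}
insert 37 → {17, 18, 30, 37, 41, 43}
fire next event → 17; now {18, 30, 37, 41, 43}
insert 40 → {18, 30, 37, 40, 41, 43}
fire next event → 18; now {30, 37, 40, 41, 43}
fire next event → 30; now {37, 40, 41, 43}
fire next event → 37; now {40, 41, 43}
insert 26 → {26, 40, 41, 43}
insert 21 → {21, 26, 40, 41, 43}
fire next event → 21; now {26, 40, 41, 43}
insert 12 → {12, 26, 40, 41, 43}
insert 7 → {7, 12, 26, 40, 41, 43}
insert 10 → {7, 10, 12, 26, 40, 41, 43}
fire next event → 7; now {10, 12, 26, 40, 41, 43}
insert 22 → {10, 12, 22, 26, 40, 41, 43}
insert 13 → {10, 12, 13, 22, 26, 40, 41, 43}
insert 20 → {10, 12, 13, 20, 22, 26, 40, 41, 43}
insert 34 → {10, 12, 13, 20, 22, 26, 34, 40, 41, 43}
insert 6 → {6, 10, 12, 13, 20, 22, 26, 34, 40, 41, 43}
insert 44 → {6, 10, 12, 13, 20, 22, 26, 34, 40, 41, 43, 44}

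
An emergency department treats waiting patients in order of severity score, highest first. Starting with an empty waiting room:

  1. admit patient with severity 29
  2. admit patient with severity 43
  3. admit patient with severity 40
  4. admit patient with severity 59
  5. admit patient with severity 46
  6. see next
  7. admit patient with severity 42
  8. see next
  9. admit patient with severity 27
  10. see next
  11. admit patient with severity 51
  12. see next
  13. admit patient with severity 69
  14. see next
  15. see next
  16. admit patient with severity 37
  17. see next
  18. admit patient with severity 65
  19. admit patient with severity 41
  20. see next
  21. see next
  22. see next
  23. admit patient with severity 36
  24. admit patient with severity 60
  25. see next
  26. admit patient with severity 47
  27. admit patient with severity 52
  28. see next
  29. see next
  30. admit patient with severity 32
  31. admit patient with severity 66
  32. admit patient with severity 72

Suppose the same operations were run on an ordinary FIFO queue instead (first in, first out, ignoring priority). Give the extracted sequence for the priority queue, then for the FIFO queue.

insert 29 → {29}
insert 43 → {43, 29}
insert 40 → {43, 40, 29}
insert 59 → {59, 43, 40, 29}
insert 46 → {59, 46, 43, 40, 29}
see next → 59; now {46, 43, 40, 29}
insert 42 → {46, 43, 42, 40, 29}
see next → 46; now {43, 42, 40, 29}
insert 27 → {43, 42, 40, 29, 27}
see next → 43; now {42, 40, 29, 27}
insert 51 → {51, 42, 40, 29, 27}
see next → 51; now {42, 40, 29, 27}
insert 69 → {69, 42, 40, 29, 27}
see next → 69; now {42, 40, 29, 27}
see next → 42; now {40, 29, 27}
insert 37 → {40, 37, 29, 27}
see next → 40; now {37, 29, 27}
insert 65 → {65, 37, 29, 27}
insert 41 → {65, 41, 37, 29, 27}
see next → 65; now {41, 37, 29, 27}
see next → 41; now {37, 29, 27}
see next → 37; now {29, 27}
insert 36 → {36, 29, 27}
insert 60 → {60, 36, 29, 27}
see next → 60; now {36, 29, 27}
insert 47 → {47, 36, 29, 27}
insert 52 → {52, 47, 36, 29, 27}
see next → 52; now {47, 36, 29, 27}
see next → 47; now {36, 29, 27}
insert 32 → {36, 32, 29, 27}
insert 66 → {66, 36, 32, 29, 27}
insert 72 → {72, 66, 36, 32, 29, 27}

priority queue: 59, 46, 43, 51, 69, 42, 40, 65, 41, 37, 60, 52, 47; FIFO queue: 29, 43, 40, 59, 46, 42, 27, 51, 69, 37, 65, 41, 36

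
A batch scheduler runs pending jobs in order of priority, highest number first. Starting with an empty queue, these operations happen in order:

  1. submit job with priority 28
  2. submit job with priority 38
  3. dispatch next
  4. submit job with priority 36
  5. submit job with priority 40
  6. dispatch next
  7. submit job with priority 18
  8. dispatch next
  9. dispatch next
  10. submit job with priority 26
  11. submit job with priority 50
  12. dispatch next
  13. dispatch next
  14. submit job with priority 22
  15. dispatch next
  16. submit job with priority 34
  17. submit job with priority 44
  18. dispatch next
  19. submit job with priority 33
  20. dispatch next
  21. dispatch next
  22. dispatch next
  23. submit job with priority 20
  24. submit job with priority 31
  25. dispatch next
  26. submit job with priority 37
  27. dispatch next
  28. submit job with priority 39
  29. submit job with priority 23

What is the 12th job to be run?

insert 28 → {28}
insert 38 → {38, 28}
dispatch next → 38; now {28}
insert 36 → {36, 28}
insert 40 → {40, 36, 28}
dispatch next → 40; now {36, 28}
insert 18 → {36, 28, 18}
dispatch next → 36; now {28, 18}
dispatch next → 28; now {18}
insert 26 → {26, 18}
insert 50 → {50, 26, 18}
dispatch next → 50; now {26, 18}
dispatch next → 26; now {18}
insert 22 → {22, 18}
dispatch next → 22; now {18}
insert 34 → {34, 18}
insert 44 → {44, 34, 18}
dispatch next → 44; now {34, 18}
insert 33 → {34, 33, 18}
dispatch next → 34; now {33, 18}
dispatch next → 33; now {18}
dispatch next → 18; now {}
insert 20 → {20}
insert 31 → {31, 20}
dispatch next → 31; now {20}
insert 37 → {37, 20}
dispatch next → 37; now {20}
insert 39 → {39, 20}
insert 23 → {39, 23, 20}

31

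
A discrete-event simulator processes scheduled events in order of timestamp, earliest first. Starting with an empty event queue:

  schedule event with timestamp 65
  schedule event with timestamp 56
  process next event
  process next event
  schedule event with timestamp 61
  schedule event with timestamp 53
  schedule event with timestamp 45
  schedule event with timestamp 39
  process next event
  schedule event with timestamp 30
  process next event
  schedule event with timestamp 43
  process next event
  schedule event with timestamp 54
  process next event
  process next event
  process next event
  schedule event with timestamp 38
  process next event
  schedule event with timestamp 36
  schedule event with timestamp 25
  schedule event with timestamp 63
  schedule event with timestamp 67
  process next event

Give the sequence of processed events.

[56, 65, 39, 30, 43, 45, 53, 54, 38, 25]

insert 65 → {65}
insert 56 → {56, 65}
process next event → 56; now {65}
process next event → 65; now {}
insert 61 → {61}
insert 53 → {53, 61}
insert 45 → {45, 53, 61}
insert 39 → {39, 45, 53, 61}
process next event → 39; now {45, 53, 61}
insert 30 → {30, 45, 53, 61}
process next event → 30; now {45, 53, 61}
insert 43 → {43, 45, 53, 61}
process next event → 43; now {45, 53, 61}
insert 54 → {45, 53, 54, 61}
process next event → 45; now {53, 54, 61}
process next event → 53; now {54, 61}
process next event → 54; now {61}
insert 38 → {38, 61}
process next event → 38; now {61}
insert 36 → {36, 61}
insert 25 → {25, 36, 61}
insert 63 → {25, 36, 61, 63}
insert 67 → {25, 36, 61, 63, 67}
process next event → 25; now {36, 61, 63, 67}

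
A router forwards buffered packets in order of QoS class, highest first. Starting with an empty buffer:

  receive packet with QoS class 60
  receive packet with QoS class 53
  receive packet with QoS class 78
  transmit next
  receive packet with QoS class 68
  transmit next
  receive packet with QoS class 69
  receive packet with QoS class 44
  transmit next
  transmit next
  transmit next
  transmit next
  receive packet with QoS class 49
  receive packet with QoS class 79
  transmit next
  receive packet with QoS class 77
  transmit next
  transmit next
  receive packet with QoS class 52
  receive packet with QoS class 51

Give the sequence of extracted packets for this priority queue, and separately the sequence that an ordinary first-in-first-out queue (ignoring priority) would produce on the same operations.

insert 60 → {60}
insert 53 → {60, 53}
insert 78 → {78, 60, 53}
transmit next → 78; now {60, 53}
insert 68 → {68, 60, 53}
transmit next → 68; now {60, 53}
insert 69 → {69, 60, 53}
insert 44 → {69, 60, 53, 44}
transmit next → 69; now {60, 53, 44}
transmit next → 60; now {53, 44}
transmit next → 53; now {44}
transmit next → 44; now {}
insert 49 → {49}
insert 79 → {79, 49}
transmit next → 79; now {49}
insert 77 → {77, 49}
transmit next → 77; now {49}
transmit next → 49; now {}
insert 52 → {52}
insert 51 → {52, 51}

priority queue: 78 → 68 → 69 → 60 → 53 → 44 → 79 → 77 → 49; FIFO queue: [60, 53, 78, 68, 69, 44, 49, 79, 77]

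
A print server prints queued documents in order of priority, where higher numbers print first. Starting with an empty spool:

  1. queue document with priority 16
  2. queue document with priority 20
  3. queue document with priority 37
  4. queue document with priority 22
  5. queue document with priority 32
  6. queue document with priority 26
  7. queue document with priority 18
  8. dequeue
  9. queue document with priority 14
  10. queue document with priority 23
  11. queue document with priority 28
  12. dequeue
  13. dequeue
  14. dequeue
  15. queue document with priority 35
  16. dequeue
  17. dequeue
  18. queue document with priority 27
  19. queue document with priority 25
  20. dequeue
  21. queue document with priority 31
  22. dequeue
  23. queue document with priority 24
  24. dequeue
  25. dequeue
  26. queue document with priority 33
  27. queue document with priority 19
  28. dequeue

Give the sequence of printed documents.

37, 32, 28, 26, 35, 23, 27, 31, 25, 24, 33

insert 16 → {16}
insert 20 → {20, 16}
insert 37 → {37, 20, 16}
insert 22 → {37, 22, 20, 16}
insert 32 → {37, 32, 22, 20, 16}
insert 26 → {37, 32, 26, 22, 20, 16}
insert 18 → {37, 32, 26, 22, 20, 18, 16}
dequeue → 37; now {32, 26, 22, 20, 18, 16}
insert 14 → {32, 26, 22, 20, 18, 16, 14}
insert 23 → {32, 26, 23, 22, 20, 18, 16, 14}
insert 28 → {32, 28, 26, 23, 22, 20, 18, 16, 14}
dequeue → 32; now {28, 26, 23, 22, 20, 18, 16, 14}
dequeue → 28; now {26, 23, 22, 20, 18, 16, 14}
dequeue → 26; now {23, 22, 20, 18, 16, 14}
insert 35 → {35, 23, 22, 20, 18, 16, 14}
dequeue → 35; now {23, 22, 20, 18, 16, 14}
dequeue → 23; now {22, 20, 18, 16, 14}
insert 27 → {27, 22, 20, 18, 16, 14}
insert 25 → {27, 25, 22, 20, 18, 16, 14}
dequeue → 27; now {25, 22, 20, 18, 16, 14}
insert 31 → {31, 25, 22, 20, 18, 16, 14}
dequeue → 31; now {25, 22, 20, 18, 16, 14}
insert 24 → {25, 24, 22, 20, 18, 16, 14}
dequeue → 25; now {24, 22, 20, 18, 16, 14}
dequeue → 24; now {22, 20, 18, 16, 14}
insert 33 → {33, 22, 20, 18, 16, 14}
insert 19 → {33, 22, 20, 19, 18, 16, 14}
dequeue → 33; now {22, 20, 19, 18, 16, 14}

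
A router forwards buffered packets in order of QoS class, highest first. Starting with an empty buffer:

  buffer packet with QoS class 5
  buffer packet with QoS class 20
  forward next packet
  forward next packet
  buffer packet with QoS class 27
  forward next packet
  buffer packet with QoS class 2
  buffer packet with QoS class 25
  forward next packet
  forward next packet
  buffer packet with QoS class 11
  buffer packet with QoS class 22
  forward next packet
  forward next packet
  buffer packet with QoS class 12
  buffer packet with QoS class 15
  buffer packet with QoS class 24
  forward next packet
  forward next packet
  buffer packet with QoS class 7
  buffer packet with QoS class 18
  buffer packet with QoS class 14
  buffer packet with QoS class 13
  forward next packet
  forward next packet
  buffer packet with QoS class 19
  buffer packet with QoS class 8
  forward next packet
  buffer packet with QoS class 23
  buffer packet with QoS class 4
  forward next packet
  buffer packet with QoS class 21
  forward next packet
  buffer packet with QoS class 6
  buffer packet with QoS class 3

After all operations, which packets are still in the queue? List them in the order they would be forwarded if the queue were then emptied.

13, 12, 8, 7, 6, 4, 3

insert 5 → {5}
insert 20 → {20, 5}
forward next packet → 20; now {5}
forward next packet → 5; now {}
insert 27 → {27}
forward next packet → 27; now {}
insert 2 → {2}
insert 25 → {25, 2}
forward next packet → 25; now {2}
forward next packet → 2; now {}
insert 11 → {11}
insert 22 → {22, 11}
forward next packet → 22; now {11}
forward next packet → 11; now {}
insert 12 → {12}
insert 15 → {15, 12}
insert 24 → {24, 15, 12}
forward next packet → 24; now {15, 12}
forward next packet → 15; now {12}
insert 7 → {12, 7}
insert 18 → {18, 12, 7}
insert 14 → {18, 14, 12, 7}
insert 13 → {18, 14, 13, 12, 7}
forward next packet → 18; now {14, 13, 12, 7}
forward next packet → 14; now {13, 12, 7}
insert 19 → {19, 13, 12, 7}
insert 8 → {19, 13, 12, 8, 7}
forward next packet → 19; now {13, 12, 8, 7}
insert 23 → {23, 13, 12, 8, 7}
insert 4 → {23, 13, 12, 8, 7, 4}
forward next packet → 23; now {13, 12, 8, 7, 4}
insert 21 → {21, 13, 12, 8, 7, 4}
forward next packet → 21; now {13, 12, 8, 7, 4}
insert 6 → {13, 12, 8, 7, 6, 4}
insert 3 → {13, 12, 8, 7, 6, 4, 3}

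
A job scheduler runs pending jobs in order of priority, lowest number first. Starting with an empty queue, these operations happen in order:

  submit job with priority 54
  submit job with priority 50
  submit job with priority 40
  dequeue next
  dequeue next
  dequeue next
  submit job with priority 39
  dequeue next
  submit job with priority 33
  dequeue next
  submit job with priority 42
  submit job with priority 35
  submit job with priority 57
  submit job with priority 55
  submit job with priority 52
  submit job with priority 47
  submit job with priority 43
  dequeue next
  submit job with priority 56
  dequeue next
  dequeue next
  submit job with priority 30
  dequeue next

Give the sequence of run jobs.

insert 54 → {54}
insert 50 → {50, 54}
insert 40 → {40, 50, 54}
dequeue next → 40; now {50, 54}
dequeue next → 50; now {54}
dequeue next → 54; now {}
insert 39 → {39}
dequeue next → 39; now {}
insert 33 → {33}
dequeue next → 33; now {}
insert 42 → {42}
insert 35 → {35, 42}
insert 57 → {35, 42, 57}
insert 55 → {35, 42, 55, 57}
insert 52 → {35, 42, 52, 55, 57}
insert 47 → {35, 42, 47, 52, 55, 57}
insert 43 → {35, 42, 43, 47, 52, 55, 57}
dequeue next → 35; now {42, 43, 47, 52, 55, 57}
insert 56 → {42, 43, 47, 52, 55, 56, 57}
dequeue next → 42; now {43, 47, 52, 55, 56, 57}
dequeue next → 43; now {47, 52, 55, 56, 57}
insert 30 → {30, 47, 52, 55, 56, 57}
dequeue next → 30; now {47, 52, 55, 56, 57}

40 → 50 → 54 → 39 → 33 → 35 → 42 → 43 → 30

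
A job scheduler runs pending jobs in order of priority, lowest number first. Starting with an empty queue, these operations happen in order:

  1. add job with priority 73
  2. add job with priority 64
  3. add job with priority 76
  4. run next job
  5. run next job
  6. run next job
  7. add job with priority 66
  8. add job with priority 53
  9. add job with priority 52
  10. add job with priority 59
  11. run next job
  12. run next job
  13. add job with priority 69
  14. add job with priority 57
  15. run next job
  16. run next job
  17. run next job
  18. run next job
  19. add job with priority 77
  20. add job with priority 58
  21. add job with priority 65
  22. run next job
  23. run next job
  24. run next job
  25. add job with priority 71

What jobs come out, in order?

insert 73 → {73}
insert 64 → {64, 73}
insert 76 → {64, 73, 76}
run next job → 64; now {73, 76}
run next job → 73; now {76}
run next job → 76; now {}
insert 66 → {66}
insert 53 → {53, 66}
insert 52 → {52, 53, 66}
insert 59 → {52, 53, 59, 66}
run next job → 52; now {53, 59, 66}
run next job → 53; now {59, 66}
insert 69 → {59, 66, 69}
insert 57 → {57, 59, 66, 69}
run next job → 57; now {59, 66, 69}
run next job → 59; now {66, 69}
run next job → 66; now {69}
run next job → 69; now {}
insert 77 → {77}
insert 58 → {58, 77}
insert 65 → {58, 65, 77}
run next job → 58; now {65, 77}
run next job → 65; now {77}
run next job → 77; now {}
insert 71 → {71}

[64, 73, 76, 52, 53, 57, 59, 66, 69, 58, 65, 77]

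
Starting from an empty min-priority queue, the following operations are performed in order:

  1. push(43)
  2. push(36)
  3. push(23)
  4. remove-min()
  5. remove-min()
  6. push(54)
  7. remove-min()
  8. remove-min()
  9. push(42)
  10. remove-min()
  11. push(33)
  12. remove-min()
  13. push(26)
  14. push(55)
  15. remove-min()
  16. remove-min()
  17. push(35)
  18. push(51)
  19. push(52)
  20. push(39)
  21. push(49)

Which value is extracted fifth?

insert 43 → {43}
insert 36 → {36, 43}
insert 23 → {23, 36, 43}
remove-min → 23; now {36, 43}
remove-min → 36; now {43}
insert 54 → {43, 54}
remove-min → 43; now {54}
remove-min → 54; now {}
insert 42 → {42}
remove-min → 42; now {}
insert 33 → {33}
remove-min → 33; now {}
insert 26 → {26}
insert 55 → {26, 55}
remove-min → 26; now {55}
remove-min → 55; now {}
insert 35 → {35}
insert 51 → {35, 51}
insert 52 → {35, 51, 52}
insert 39 → {35, 39, 51, 52}
insert 49 → {35, 39, 49, 51, 52}

42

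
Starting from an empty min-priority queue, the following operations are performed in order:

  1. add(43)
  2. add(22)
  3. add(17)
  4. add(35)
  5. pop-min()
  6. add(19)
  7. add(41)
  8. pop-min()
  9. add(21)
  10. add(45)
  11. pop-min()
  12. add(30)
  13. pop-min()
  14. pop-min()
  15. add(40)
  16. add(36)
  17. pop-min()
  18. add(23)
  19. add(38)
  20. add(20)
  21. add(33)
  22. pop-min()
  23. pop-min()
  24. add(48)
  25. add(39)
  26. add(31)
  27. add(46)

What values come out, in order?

[17, 19, 21, 22, 30, 35, 20, 23]

insert 43 → {43}
insert 22 → {22, 43}
insert 17 → {17, 22, 43}
insert 35 → {17, 22, 35, 43}
pop-min → 17; now {22, 35, 43}
insert 19 → {19, 22, 35, 43}
insert 41 → {19, 22, 35, 41, 43}
pop-min → 19; now {22, 35, 41, 43}
insert 21 → {21, 22, 35, 41, 43}
insert 45 → {21, 22, 35, 41, 43, 45}
pop-min → 21; now {22, 35, 41, 43, 45}
insert 30 → {22, 30, 35, 41, 43, 45}
pop-min → 22; now {30, 35, 41, 43, 45}
pop-min → 30; now {35, 41, 43, 45}
insert 40 → {35, 40, 41, 43, 45}
insert 36 → {35, 36, 40, 41, 43, 45}
pop-min → 35; now {36, 40, 41, 43, 45}
insert 23 → {23, 36, 40, 41, 43, 45}
insert 38 → {23, 36, 38, 40, 41, 43, 45}
insert 20 → {20, 23, 36, 38, 40, 41, 43, 45}
insert 33 → {20, 23, 33, 36, 38, 40, 41, 43, 45}
pop-min → 20; now {23, 33, 36, 38, 40, 41, 43, 45}
pop-min → 23; now {33, 36, 38, 40, 41, 43, 45}
insert 48 → {33, 36, 38, 40, 41, 43, 45, 48}
insert 39 → {33, 36, 38, 39, 40, 41, 43, 45, 48}
insert 31 → {31, 33, 36, 38, 39, 40, 41, 43, 45, 48}
insert 46 → {31, 33, 36, 38, 39, 40, 41, 43, 45, 46, 48}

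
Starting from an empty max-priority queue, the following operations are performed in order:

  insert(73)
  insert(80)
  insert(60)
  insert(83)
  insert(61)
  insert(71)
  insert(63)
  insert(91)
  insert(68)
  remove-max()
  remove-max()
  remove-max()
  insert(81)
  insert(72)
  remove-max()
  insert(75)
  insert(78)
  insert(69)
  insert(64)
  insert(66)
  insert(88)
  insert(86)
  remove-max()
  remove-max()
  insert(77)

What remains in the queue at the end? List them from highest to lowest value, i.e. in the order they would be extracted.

78, 77, 75, 73, 72, 71, 69, 68, 66, 64, 63, 61, 60

insert 73 → {73}
insert 80 → {80, 73}
insert 60 → {80, 73, 60}
insert 83 → {83, 80, 73, 60}
insert 61 → {83, 80, 73, 61, 60}
insert 71 → {83, 80, 73, 71, 61, 60}
insert 63 → {83, 80, 73, 71, 63, 61, 60}
insert 91 → {91, 83, 80, 73, 71, 63, 61, 60}
insert 68 → {91, 83, 80, 73, 71, 68, 63, 61, 60}
remove-max → 91; now {83, 80, 73, 71, 68, 63, 61, 60}
remove-max → 83; now {80, 73, 71, 68, 63, 61, 60}
remove-max → 80; now {73, 71, 68, 63, 61, 60}
insert 81 → {81, 73, 71, 68, 63, 61, 60}
insert 72 → {81, 73, 72, 71, 68, 63, 61, 60}
remove-max → 81; now {73, 72, 71, 68, 63, 61, 60}
insert 75 → {75, 73, 72, 71, 68, 63, 61, 60}
insert 78 → {78, 75, 73, 72, 71, 68, 63, 61, 60}
insert 69 → {78, 75, 73, 72, 71, 69, 68, 63, 61, 60}
insert 64 → {78, 75, 73, 72, 71, 69, 68, 64, 63, 61, 60}
insert 66 → {78, 75, 73, 72, 71, 69, 68, 66, 64, 63, 61, 60}
insert 88 → {88, 78, 75, 73, 72, 71, 69, 68, 66, 64, 63, 61, 60}
insert 86 → {88, 86, 78, 75, 73, 72, 71, 69, 68, 66, 64, 63, 61, 60}
remove-max → 88; now {86, 78, 75, 73, 72, 71, 69, 68, 66, 64, 63, 61, 60}
remove-max → 86; now {78, 75, 73, 72, 71, 69, 68, 66, 64, 63, 61, 60}
insert 77 → {78, 77, 75, 73, 72, 71, 69, 68, 66, 64, 63, 61, 60}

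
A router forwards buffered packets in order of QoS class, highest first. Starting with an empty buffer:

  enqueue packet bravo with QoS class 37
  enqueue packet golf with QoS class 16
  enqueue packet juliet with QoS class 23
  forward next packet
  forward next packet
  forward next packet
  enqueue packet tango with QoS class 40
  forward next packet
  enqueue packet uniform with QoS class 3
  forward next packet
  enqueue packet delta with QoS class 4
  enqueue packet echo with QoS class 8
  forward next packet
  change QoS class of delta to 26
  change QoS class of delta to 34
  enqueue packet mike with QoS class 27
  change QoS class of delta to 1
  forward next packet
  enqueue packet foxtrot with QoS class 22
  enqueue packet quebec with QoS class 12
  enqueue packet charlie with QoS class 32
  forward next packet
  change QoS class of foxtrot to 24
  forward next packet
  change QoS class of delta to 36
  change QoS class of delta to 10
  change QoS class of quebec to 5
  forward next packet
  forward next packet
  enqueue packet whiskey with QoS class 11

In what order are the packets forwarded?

bravo → juliet → golf → tango → uniform → echo → mike → charlie → foxtrot → delta → quebec

add bravo (QoS class 37) → {bravo:37}
add golf (QoS class 16) → {bravo:37, golf:16}
add juliet (QoS class 23) → {bravo:37, juliet:23, golf:16}
forward next packet → bravo; now {juliet:23, golf:16}
forward next packet → juliet; now {golf:16}
forward next packet → golf; now {}
add tango (QoS class 40) → {tango:40}
forward next packet → tango; now {}
add uniform (QoS class 3) → {uniform:3}
forward next packet → uniform; now {}
add delta (QoS class 4) → {delta:4}
add echo (QoS class 8) → {echo:8, delta:4}
forward next packet → echo; now {delta:4}
update delta to QoS class 26 → {delta:26}
update delta to QoS class 34 → {delta:34}
add mike (QoS class 27) → {delta:34, mike:27}
update delta to QoS class 1 → {mike:27, delta:1}
forward next packet → mike; now {delta:1}
add foxtrot (QoS class 22) → {foxtrot:22, delta:1}
add quebec (QoS class 12) → {foxtrot:22, quebec:12, delta:1}
add charlie (QoS class 32) → {charlie:32, foxtrot:22, quebec:12, delta:1}
forward next packet → charlie; now {foxtrot:22, quebec:12, delta:1}
update foxtrot to QoS class 24 → {foxtrot:24, quebec:12, delta:1}
forward next packet → foxtrot; now {quebec:12, delta:1}
update delta to QoS class 36 → {delta:36, quebec:12}
update delta to QoS class 10 → {quebec:12, delta:10}
update quebec to QoS class 5 → {delta:10, quebec:5}
forward next packet → delta; now {quebec:5}
forward next packet → quebec; now {}
add whiskey (QoS class 11) → {whiskey:11}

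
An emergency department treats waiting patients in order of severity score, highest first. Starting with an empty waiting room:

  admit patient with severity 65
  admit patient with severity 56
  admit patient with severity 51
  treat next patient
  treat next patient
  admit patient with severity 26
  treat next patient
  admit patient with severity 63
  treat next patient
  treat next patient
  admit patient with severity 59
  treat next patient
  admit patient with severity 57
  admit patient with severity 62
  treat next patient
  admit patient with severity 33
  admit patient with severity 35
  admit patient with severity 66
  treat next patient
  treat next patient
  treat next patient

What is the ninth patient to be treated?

insert 65 → {65}
insert 56 → {65, 56}
insert 51 → {65, 56, 51}
treat next patient → 65; now {56, 51}
treat next patient → 56; now {51}
insert 26 → {51, 26}
treat next patient → 51; now {26}
insert 63 → {63, 26}
treat next patient → 63; now {26}
treat next patient → 26; now {}
insert 59 → {59}
treat next patient → 59; now {}
insert 57 → {57}
insert 62 → {62, 57}
treat next patient → 62; now {57}
insert 33 → {57, 33}
insert 35 → {57, 35, 33}
insert 66 → {66, 57, 35, 33}
treat next patient → 66; now {57, 35, 33}
treat next patient → 57; now {35, 33}
treat next patient → 35; now {33}

57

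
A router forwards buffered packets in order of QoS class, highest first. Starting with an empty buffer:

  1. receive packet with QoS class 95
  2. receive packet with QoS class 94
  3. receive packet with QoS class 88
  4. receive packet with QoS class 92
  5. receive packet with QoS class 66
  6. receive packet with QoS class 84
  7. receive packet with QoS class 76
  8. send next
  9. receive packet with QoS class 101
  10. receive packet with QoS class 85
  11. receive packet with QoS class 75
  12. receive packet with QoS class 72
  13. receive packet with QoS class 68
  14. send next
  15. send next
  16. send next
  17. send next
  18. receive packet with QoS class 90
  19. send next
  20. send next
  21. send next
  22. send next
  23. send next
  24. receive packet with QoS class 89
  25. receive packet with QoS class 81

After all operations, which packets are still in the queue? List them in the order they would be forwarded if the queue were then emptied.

insert 95 → {95}
insert 94 → {95, 94}
insert 88 → {95, 94, 88}
insert 92 → {95, 94, 92, 88}
insert 66 → {95, 94, 92, 88, 66}
insert 84 → {95, 94, 92, 88, 84, 66}
insert 76 → {95, 94, 92, 88, 84, 76, 66}
send next → 95; now {94, 92, 88, 84, 76, 66}
insert 101 → {101, 94, 92, 88, 84, 76, 66}
insert 85 → {101, 94, 92, 88, 85, 84, 76, 66}
insert 75 → {101, 94, 92, 88, 85, 84, 76, 75, 66}
insert 72 → {101, 94, 92, 88, 85, 84, 76, 75, 72, 66}
insert 68 → {101, 94, 92, 88, 85, 84, 76, 75, 72, 68, 66}
send next → 101; now {94, 92, 88, 85, 84, 76, 75, 72, 68, 66}
send next → 94; now {92, 88, 85, 84, 76, 75, 72, 68, 66}
send next → 92; now {88, 85, 84, 76, 75, 72, 68, 66}
send next → 88; now {85, 84, 76, 75, 72, 68, 66}
insert 90 → {90, 85, 84, 76, 75, 72, 68, 66}
send next → 90; now {85, 84, 76, 75, 72, 68, 66}
send next → 85; now {84, 76, 75, 72, 68, 66}
send next → 84; now {76, 75, 72, 68, 66}
send next → 76; now {75, 72, 68, 66}
send next → 75; now {72, 68, 66}
insert 89 → {89, 72, 68, 66}
insert 81 → {89, 81, 72, 68, 66}

[89, 81, 72, 68, 66]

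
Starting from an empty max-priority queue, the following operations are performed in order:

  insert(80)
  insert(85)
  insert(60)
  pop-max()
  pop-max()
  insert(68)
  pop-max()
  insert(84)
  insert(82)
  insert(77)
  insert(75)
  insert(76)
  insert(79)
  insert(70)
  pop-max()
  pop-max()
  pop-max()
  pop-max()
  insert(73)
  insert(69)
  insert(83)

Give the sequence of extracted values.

insert 80 → {80}
insert 85 → {85, 80}
insert 60 → {85, 80, 60}
pop-max → 85; now {80, 60}
pop-max → 80; now {60}
insert 68 → {68, 60}
pop-max → 68; now {60}
insert 84 → {84, 60}
insert 82 → {84, 82, 60}
insert 77 → {84, 82, 77, 60}
insert 75 → {84, 82, 77, 75, 60}
insert 76 → {84, 82, 77, 76, 75, 60}
insert 79 → {84, 82, 79, 77, 76, 75, 60}
insert 70 → {84, 82, 79, 77, 76, 75, 70, 60}
pop-max → 84; now {82, 79, 77, 76, 75, 70, 60}
pop-max → 82; now {79, 77, 76, 75, 70, 60}
pop-max → 79; now {77, 76, 75, 70, 60}
pop-max → 77; now {76, 75, 70, 60}
insert 73 → {76, 75, 73, 70, 60}
insert 69 → {76, 75, 73, 70, 69, 60}
insert 83 → {83, 76, 75, 73, 70, 69, 60}

[85, 80, 68, 84, 82, 79, 77]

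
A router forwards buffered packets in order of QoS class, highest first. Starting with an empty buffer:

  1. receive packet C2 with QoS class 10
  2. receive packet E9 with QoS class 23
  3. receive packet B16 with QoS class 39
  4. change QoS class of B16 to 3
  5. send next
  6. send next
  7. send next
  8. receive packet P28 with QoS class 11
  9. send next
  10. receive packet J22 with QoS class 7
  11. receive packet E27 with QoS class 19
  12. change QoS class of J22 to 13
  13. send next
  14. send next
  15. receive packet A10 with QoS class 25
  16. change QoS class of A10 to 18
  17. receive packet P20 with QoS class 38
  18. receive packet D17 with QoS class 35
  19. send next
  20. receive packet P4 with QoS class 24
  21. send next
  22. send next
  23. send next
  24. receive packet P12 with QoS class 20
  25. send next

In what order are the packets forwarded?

add C2 (QoS class 10) → {C2:10}
add E9 (QoS class 23) → {E9:23, C2:10}
add B16 (QoS class 39) → {B16:39, E9:23, C2:10}
update B16 to QoS class 3 → {E9:23, C2:10, B16:3}
send next → E9; now {C2:10, B16:3}
send next → C2; now {B16:3}
send next → B16; now {}
add P28 (QoS class 11) → {P28:11}
send next → P28; now {}
add J22 (QoS class 7) → {J22:7}
add E27 (QoS class 19) → {E27:19, J22:7}
update J22 to QoS class 13 → {E27:19, J22:13}
send next → E27; now {J22:13}
send next → J22; now {}
add A10 (QoS class 25) → {A10:25}
update A10 to QoS class 18 → {A10:18}
add P20 (QoS class 38) → {P20:38, A10:18}
add D17 (QoS class 35) → {P20:38, D17:35, A10:18}
send next → P20; now {D17:35, A10:18}
add P4 (QoS class 24) → {D17:35, P4:24, A10:18}
send next → D17; now {P4:24, A10:18}
send next → P4; now {A10:18}
send next → A10; now {}
add P12 (QoS class 20) → {P12:20}
send next → P12; now {}

E9, C2, B16, P28, E27, J22, P20, D17, P4, A10, P12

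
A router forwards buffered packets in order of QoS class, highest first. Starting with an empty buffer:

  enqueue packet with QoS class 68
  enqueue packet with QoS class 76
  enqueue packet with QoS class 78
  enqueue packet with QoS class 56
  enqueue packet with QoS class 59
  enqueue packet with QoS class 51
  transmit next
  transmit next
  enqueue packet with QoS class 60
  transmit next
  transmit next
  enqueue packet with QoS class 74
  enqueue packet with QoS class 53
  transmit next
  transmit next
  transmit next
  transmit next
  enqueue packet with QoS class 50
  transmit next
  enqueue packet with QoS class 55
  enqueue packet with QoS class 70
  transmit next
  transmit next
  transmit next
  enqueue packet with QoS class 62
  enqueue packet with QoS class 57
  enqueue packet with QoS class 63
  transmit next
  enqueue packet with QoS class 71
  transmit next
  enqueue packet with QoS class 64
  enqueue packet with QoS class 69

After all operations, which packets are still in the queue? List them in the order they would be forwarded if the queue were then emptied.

[69, 64, 62, 57]

insert 68 → {68}
insert 76 → {76, 68}
insert 78 → {78, 76, 68}
insert 56 → {78, 76, 68, 56}
insert 59 → {78, 76, 68, 59, 56}
insert 51 → {78, 76, 68, 59, 56, 51}
transmit next → 78; now {76, 68, 59, 56, 51}
transmit next → 76; now {68, 59, 56, 51}
insert 60 → {68, 60, 59, 56, 51}
transmit next → 68; now {60, 59, 56, 51}
transmit next → 60; now {59, 56, 51}
insert 74 → {74, 59, 56, 51}
insert 53 → {74, 59, 56, 53, 51}
transmit next → 74; now {59, 56, 53, 51}
transmit next → 59; now {56, 53, 51}
transmit next → 56; now {53, 51}
transmit next → 53; now {51}
insert 50 → {51, 50}
transmit next → 51; now {50}
insert 55 → {55, 50}
insert 70 → {70, 55, 50}
transmit next → 70; now {55, 50}
transmit next → 55; now {50}
transmit next → 50; now {}
insert 62 → {62}
insert 57 → {62, 57}
insert 63 → {63, 62, 57}
transmit next → 63; now {62, 57}
insert 71 → {71, 62, 57}
transmit next → 71; now {62, 57}
insert 64 → {64, 62, 57}
insert 69 → {69, 64, 62, 57}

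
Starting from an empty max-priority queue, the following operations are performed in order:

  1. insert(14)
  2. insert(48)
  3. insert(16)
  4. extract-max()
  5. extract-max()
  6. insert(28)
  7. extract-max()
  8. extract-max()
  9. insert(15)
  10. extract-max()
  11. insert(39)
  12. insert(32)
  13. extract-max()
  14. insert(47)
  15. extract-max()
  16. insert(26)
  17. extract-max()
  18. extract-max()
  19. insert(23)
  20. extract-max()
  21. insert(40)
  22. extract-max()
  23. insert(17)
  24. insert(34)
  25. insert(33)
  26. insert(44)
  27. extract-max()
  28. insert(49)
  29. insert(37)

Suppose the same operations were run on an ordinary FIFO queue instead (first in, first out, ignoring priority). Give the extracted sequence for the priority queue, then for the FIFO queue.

insert 14 → {14}
insert 48 → {48, 14}
insert 16 → {48, 16, 14}
extract-max → 48; now {16, 14}
extract-max → 16; now {14}
insert 28 → {28, 14}
extract-max → 28; now {14}
extract-max → 14; now {}
insert 15 → {15}
extract-max → 15; now {}
insert 39 → {39}
insert 32 → {39, 32}
extract-max → 39; now {32}
insert 47 → {47, 32}
extract-max → 47; now {32}
insert 26 → {32, 26}
extract-max → 32; now {26}
extract-max → 26; now {}
insert 23 → {23}
extract-max → 23; now {}
insert 40 → {40}
extract-max → 40; now {}
insert 17 → {17}
insert 34 → {34, 17}
insert 33 → {34, 33, 17}
insert 44 → {44, 34, 33, 17}
extract-max → 44; now {34, 33, 17}
insert 49 → {49, 34, 33, 17}
insert 37 → {49, 37, 34, 33, 17}

priority queue: 48, 16, 28, 14, 15, 39, 47, 32, 26, 23, 40, 44; FIFO queue: 14, 48, 16, 28, 15, 39, 32, 47, 26, 23, 40, 17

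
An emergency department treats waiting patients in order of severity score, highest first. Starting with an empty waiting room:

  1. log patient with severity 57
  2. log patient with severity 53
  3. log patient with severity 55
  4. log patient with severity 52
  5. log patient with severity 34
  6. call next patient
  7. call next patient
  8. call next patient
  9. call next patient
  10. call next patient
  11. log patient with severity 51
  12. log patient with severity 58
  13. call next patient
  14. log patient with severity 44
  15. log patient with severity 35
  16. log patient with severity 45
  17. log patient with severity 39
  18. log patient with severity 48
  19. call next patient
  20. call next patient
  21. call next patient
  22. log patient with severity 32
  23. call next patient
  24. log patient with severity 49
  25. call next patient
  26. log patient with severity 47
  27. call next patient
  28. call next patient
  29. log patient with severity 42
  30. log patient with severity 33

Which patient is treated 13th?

insert 57 → {57}
insert 53 → {57, 53}
insert 55 → {57, 55, 53}
insert 52 → {57, 55, 53, 52}
insert 34 → {57, 55, 53, 52, 34}
call next patient → 57; now {55, 53, 52, 34}
call next patient → 55; now {53, 52, 34}
call next patient → 53; now {52, 34}
call next patient → 52; now {34}
call next patient → 34; now {}
insert 51 → {51}
insert 58 → {58, 51}
call next patient → 58; now {51}
insert 44 → {51, 44}
insert 35 → {51, 44, 35}
insert 45 → {51, 45, 44, 35}
insert 39 → {51, 45, 44, 39, 35}
insert 48 → {51, 48, 45, 44, 39, 35}
call next patient → 51; now {48, 45, 44, 39, 35}
call next patient → 48; now {45, 44, 39, 35}
call next patient → 45; now {44, 39, 35}
insert 32 → {44, 39, 35, 32}
call next patient → 44; now {39, 35, 32}
insert 49 → {49, 39, 35, 32}
call next patient → 49; now {39, 35, 32}
insert 47 → {47, 39, 35, 32}
call next patient → 47; now {39, 35, 32}
call next patient → 39; now {35, 32}
insert 42 → {42, 35, 32}
insert 33 → {42, 35, 33, 32}

39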